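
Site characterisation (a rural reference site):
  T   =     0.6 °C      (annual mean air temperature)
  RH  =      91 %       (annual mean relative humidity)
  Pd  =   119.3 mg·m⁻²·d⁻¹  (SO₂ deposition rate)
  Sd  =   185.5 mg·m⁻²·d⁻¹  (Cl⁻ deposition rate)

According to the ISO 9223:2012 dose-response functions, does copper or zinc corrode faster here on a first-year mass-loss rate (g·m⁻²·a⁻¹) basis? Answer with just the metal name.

copper: f(T) = +0.126·(T−10) [T≤10 °C] = -1.1844
  sulphur-dioxide contribution → 1.207 μm/a
  chloride contribution → 1.145 μm/a
  total first-year rate 2.351 μm/a
  mass loss = 2.351 μm/a × 8.96 g/cm³ = 21.07 g·m⁻²·a⁻¹
zinc: temperature factor f = +0.038·(-9.4) = -0.3572
  sulphur-dioxide contribution → 4.866 μm/a
  chloride contribution → 0.7487 μm/a
  total first-year rate 5.614 μm/a
  mass loss = 5.614 μm/a × 7.14 g/cm³ = 40.09 g·m⁻²·a⁻¹
Ordering by g·m⁻²·a⁻¹: zinc (40.1) > copper (21.1)

zinc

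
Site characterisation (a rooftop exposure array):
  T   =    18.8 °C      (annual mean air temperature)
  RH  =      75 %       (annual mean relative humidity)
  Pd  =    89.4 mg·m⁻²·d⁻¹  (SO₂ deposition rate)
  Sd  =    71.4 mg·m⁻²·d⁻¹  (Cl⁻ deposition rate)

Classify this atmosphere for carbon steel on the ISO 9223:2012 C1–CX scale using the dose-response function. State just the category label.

C5

carbon steel: temperature factor f = -0.054·(8.8) = -0.4752
  SO₂ term: 1.77·89.4^0.52·exp(0.02·75-0.4752) = 51.02
  Cl⁻ term: 0.102·71.4^0.62·exp(0.033·75+0.04·18.8) = 36.25
  r_corr = 51.02 + 36.25 = 87.27 μm/a
Category bounds: 80…200 μm/a bracket r_corr ⇒ C5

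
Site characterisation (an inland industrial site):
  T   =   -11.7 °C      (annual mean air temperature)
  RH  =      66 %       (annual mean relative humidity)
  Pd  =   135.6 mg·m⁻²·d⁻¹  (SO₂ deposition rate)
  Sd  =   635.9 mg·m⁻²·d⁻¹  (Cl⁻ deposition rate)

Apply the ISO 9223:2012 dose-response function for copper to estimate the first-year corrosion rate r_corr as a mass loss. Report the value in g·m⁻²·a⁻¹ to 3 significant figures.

copper: T≤10 °C ⇒ hinge +0.126·(-11.7−10) = -2.7342
  Pd branch = 0.0053·Pd^0.26·e^(0.059·RH+f) = 0.06058 μm/a
  Cl⁻ term: 0.01025·635.9^0.27·exp(0.036·66+0.049·-11.7) = 0.3553
  r_corr = 0.06058 + 0.3553 = 0.4158 μm/a
Convert to mass loss: 0.4158 μm/a × 8.96 g/cm³ = 3.726 g·m⁻²·a⁻¹

r_corr = 3.73 g·m⁻²·a⁻¹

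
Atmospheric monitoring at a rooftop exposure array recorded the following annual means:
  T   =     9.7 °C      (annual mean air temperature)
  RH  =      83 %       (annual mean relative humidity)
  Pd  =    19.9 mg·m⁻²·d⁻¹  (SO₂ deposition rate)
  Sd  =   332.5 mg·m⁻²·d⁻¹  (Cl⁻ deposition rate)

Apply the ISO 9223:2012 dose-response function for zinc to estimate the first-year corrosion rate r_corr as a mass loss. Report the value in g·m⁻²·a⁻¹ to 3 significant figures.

zinc: temperature factor f = +0.038·(-0.3) = -0.0114
  Pd branch = 0.0129·Pd^0.44·e^(0.046·RH+f) = 2.164 μm/a
  Sd branch = 0.0175·Sd^0.57·e^(0.008·RH+0.085·T) = 2.123 μm/a
  r_corr = 2.164 + 2.123 = 4.287 μm/a
Convert to mass loss: 4.287 μm/a × 7.14 g/cm³ = 30.61 g·m⁻²·a⁻¹

r_corr = 30.6 g·m⁻²·a⁻¹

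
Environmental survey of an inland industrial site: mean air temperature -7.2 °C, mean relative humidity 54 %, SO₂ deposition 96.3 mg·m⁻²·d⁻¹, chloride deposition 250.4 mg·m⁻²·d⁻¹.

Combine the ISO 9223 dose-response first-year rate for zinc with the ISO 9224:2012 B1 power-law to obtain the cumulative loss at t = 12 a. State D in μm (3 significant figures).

D(12) = 7.09 μm

zinc: T≤10 °C ⇒ hinge +0.038·(-7.2−10) = -0.6536
  sulphur-dioxide contribution → 0.6002 μm/a
  chloride contribution → 0.3405 μm/a
  ⇒ r_corr(zinc) = 0.9407 μm/a
Long-term exponent b (ISO 9224 Table 2, B1) = 0.813
  D(12) = 0.9407 × 12^0.813 = 0.9407 × 7.54 = 7.093 μm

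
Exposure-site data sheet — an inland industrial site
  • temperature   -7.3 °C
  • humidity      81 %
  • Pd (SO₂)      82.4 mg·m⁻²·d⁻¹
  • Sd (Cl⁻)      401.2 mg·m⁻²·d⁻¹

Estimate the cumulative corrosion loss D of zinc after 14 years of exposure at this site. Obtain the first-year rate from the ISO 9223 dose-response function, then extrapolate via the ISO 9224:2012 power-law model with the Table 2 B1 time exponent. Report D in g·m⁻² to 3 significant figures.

D(14) = 151 g·m⁻²

zinc: T≤10 °C ⇒ hinge +0.038·(-7.3−10) = -0.6574
  SO₂ term: 0.0129·82.4^0.44·exp(0.046·81-0.6574) = 1.933
  Sd branch = 0.0175·Sd^0.57·e^(0.008·RH+0.085·T) = 0.5481 μm/a
  sum: 1.933 + 0.5481 → r_corr = 2.481 μm/a
Long-term exponent b (ISO 9224 Table 2, B1) = 0.813
  D(14) = 2.481 × 14^0.813 = 2.481 × 8.547 = 21.21 μm
  Mass loss = 21.21 μm × 7.14 g/cm³ = 151.4 g·m⁻²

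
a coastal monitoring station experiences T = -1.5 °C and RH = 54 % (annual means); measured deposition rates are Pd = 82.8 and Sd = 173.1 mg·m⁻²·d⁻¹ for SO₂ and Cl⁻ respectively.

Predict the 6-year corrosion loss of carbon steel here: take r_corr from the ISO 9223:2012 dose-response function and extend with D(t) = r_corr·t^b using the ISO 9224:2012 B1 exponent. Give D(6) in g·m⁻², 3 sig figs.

D(6) = 464 g·m⁻²

carbon steel: temperature factor f = +0.150·(-11.5) = -1.7250
  sulphur-dioxide contribution → 9.231 μm/a
  chloride contribution → 13.94 μm/a
  ⇒ r_corr(carbon steel) = 23.17 μm/a
Long-term exponent b (ISO 9224 Table 2, B1) = 0.523
  D(6) = 23.17 × 6^0.523 = 23.17 × 2.553 = 59.14 μm
  Mass loss = 59.14 μm × 7.85 g/cm³ = 464.2 g·m⁻²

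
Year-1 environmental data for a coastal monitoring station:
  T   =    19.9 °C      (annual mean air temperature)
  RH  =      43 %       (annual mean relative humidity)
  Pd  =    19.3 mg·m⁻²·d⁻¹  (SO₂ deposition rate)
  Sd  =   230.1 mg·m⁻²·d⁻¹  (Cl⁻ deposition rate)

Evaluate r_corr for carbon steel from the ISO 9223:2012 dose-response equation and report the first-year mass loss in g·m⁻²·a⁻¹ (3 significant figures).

r_corr = 303 g·m⁻²·a⁻¹

carbon steel: temperature factor f = -0.054·(9.9) = -0.5346
  sulphur-dioxide contribution → 11.42 μm/a
  chloride contribution → 27.22 μm/a
  ⇒ r_corr(carbon steel) = 38.65 μm/a
Convert to mass loss: 38.65 μm/a × 7.85 g/cm³ = 303.4 g·m⁻²·a⁻¹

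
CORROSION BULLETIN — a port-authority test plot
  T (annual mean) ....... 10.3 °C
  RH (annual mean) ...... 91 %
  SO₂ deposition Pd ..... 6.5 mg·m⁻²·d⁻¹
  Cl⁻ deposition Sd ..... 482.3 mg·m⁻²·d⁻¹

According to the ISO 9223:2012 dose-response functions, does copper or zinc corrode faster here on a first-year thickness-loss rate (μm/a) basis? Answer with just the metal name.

zinc

copper: temperature factor f = -0.080·(0.3) = -0.0240
  Pd branch = 0.0053·Pd^0.26·e^(0.059·RH+f) = 1.807 μm/a
  Sd branch = 0.01025·Sd^0.27·e^(0.036·RH+0.049·T) = 2.383 μm/a
  r_corr = 1.807 + 2.383 = 4.19 μm/a
zinc: T>10 °C ⇒ hinge -0.071·(10.3−10) = -0.0213
  Pd branch = 0.0129·Pd^0.44·e^(0.046·RH+f) = 1.892 μm/a
  Sd branch = 0.0175·Sd^0.57·e^(0.008·RH+0.085·T) = 2.944 μm/a
  sum: 1.892 + 2.944 → r_corr = 4.836 μm/a
Ordering by μm/a: zinc (4.84) > copper (4.19)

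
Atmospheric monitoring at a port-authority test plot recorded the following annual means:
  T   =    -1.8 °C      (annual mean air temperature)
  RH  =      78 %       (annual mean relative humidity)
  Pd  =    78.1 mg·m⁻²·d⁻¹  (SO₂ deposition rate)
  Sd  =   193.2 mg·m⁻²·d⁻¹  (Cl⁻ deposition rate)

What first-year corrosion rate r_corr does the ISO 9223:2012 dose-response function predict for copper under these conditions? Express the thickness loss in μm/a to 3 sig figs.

r_corr = 1.02 μm/a

copper: f(T) = +0.126·(T−10) [T≤10 °C] = -1.4868
  Pd branch = 0.0053·Pd^0.26·e^(0.059·RH+f) = 0.3709 μm/a
  Cl⁻ term: 0.01025·193.2^0.27·exp(0.036·78+0.049·-1.8) = 0.6444
  sum: 0.3709 + 0.6444 → r_corr = 1.015 μm/a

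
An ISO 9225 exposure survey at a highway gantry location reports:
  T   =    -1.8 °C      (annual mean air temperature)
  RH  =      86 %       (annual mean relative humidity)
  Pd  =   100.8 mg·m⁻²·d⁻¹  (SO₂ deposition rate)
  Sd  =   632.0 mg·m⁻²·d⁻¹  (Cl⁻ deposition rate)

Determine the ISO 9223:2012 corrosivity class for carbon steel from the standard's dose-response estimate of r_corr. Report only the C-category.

carbon steel: T≤10 °C ⇒ hinge +0.150·(-1.8−10) = -1.7700
  SO₂ term: 1.77·100.8^0.52·exp(0.02·86-1.7700) = 18.54
  Sd branch = 0.102·Sd^0.62·e^(0.033·RH+0.04·T) = 88.37 μm/a
  r_corr = 18.54 + 88.37 = 106.9 μm/a
ISO 9223 Table 2 (carbon steel): 80 < 107 ≤ 200 μm/a ⇒ C5

C5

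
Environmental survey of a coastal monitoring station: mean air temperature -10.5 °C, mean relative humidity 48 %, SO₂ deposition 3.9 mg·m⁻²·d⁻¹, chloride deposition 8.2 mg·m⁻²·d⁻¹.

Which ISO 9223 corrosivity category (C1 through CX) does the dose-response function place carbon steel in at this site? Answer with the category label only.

carbon steel: T≤10 °C ⇒ hinge +0.150·(-10.5−10) = -3.0750
  SO₂ term: 1.77·3.9^0.52·exp(0.02·48-3.0750) = 0.4333
  Sd branch = 0.102·Sd^0.62·e^(0.033·RH+0.04·T) = 1.204 μm/a
  r_corr = 0.4333 + 1.204 = 1.637 μm/a
Category bounds: 1.3…25 μm/a bracket r_corr ⇒ C2

C2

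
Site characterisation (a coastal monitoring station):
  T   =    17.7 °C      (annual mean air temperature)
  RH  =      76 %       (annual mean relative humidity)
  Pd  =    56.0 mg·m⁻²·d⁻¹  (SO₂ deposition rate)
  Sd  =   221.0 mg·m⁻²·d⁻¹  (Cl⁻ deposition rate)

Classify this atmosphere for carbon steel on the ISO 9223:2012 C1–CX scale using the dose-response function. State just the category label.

carbon steel: f(T) = -0.054·(T−10) [T>10 °C] = -0.4158
  SO₂ term: 1.77·56.0^0.52·exp(0.02·76-0.4158) = 43.31
  Cl⁻ term: 0.102·221.0^0.62·exp(0.033·76+0.04·17.7) = 72.25
  sum: 43.31 + 72.25 → r_corr = 115.6 μm/a
ISO 9223 Table 2 (carbon steel): 80 < 116 ≤ 200 μm/a ⇒ C5

C5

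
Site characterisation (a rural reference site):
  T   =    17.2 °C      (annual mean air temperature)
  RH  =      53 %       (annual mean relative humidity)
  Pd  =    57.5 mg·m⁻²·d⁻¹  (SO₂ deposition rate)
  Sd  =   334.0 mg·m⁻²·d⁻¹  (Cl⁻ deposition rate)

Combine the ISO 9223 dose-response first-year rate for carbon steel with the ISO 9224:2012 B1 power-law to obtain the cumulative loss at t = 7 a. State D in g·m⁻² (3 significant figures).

D(7) = 1.55e+03 g·m⁻²

carbon steel: T>10 °C ⇒ hinge -0.054·(17.2−10) = -0.3888
  Pd branch = 1.77·Pd^0.52·e^(0.02·RH+f) = 28.48 μm/a
  Sd branch = 0.102·Sd^0.62·e^(0.033·RH+0.04·T) = 42.83 μm/a
  sum: 28.48 + 42.83 → r_corr = 71.3 μm/a
Power-law: D(7) = r_corr · 7^0.523
  D(7) = 71.3 × 7^0.523 = 71.3 × 2.767 = 197.3 μm
  Mass loss = 197.3 μm × 7.85 g/cm³ = 1549 g·m⁻²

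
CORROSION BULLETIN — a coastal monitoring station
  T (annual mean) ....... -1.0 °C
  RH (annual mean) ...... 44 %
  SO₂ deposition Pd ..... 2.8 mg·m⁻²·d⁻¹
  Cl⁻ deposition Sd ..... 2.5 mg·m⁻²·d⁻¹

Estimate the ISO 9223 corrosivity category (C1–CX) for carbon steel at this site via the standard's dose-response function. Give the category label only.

C2

carbon steel: T≤10 °C ⇒ hinge +0.150·(-1.0−10) = -1.6500
  SO₂ term: 1.77·2.8^0.52·exp(0.02·44-1.6500) = 1.4
  Sd branch = 0.102·Sd^0.62·e^(0.033·RH+0.04·T) = 0.7388 μm/a
  sum: 1.4 + 0.7388 → r_corr = 2.139 μm/a
2.14 μm/a falls in (1.3, 25] for carbon steel → category C2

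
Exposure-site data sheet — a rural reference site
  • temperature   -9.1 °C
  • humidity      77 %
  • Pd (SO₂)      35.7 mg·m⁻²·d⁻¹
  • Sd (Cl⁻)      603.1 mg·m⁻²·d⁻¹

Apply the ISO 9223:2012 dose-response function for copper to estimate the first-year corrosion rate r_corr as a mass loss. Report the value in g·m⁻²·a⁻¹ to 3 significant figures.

r_corr = 6.31 g·m⁻²·a⁻¹

copper: temperature factor f = +0.126·(-19.1) = -2.4066
  Pd branch = 0.0053·Pd^0.26·e^(0.059·RH+f) = 0.1137 μm/a
  Sd branch = 0.01025·Sd^0.27·e^(0.036·RH+0.049·T) = 0.5911 μm/a
  sum: 0.1137 + 0.5911 → r_corr = 0.7048 μm/a
Convert to mass loss: 0.7048 μm/a × 8.96 g/cm³ = 6.315 g·m⁻²·a⁻¹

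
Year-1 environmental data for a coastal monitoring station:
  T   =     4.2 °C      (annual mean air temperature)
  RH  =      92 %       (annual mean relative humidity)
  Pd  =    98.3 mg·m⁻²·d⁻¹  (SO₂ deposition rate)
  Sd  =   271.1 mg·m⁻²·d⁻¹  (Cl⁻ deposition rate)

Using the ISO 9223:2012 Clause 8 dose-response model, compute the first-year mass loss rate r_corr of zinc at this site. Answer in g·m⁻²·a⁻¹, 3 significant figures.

r_corr = 47.4 g·m⁻²·a⁻¹

zinc: T≤10 °C ⇒ hinge +0.038·(4.2−10) = -0.2204
  Pd branch = 0.0129·Pd^0.44·e^(0.046·RH+f) = 5.364 μm/a
  Cl⁻ term: 0.0175·271.1^0.57·exp(0.008·92+0.085·4.2) = 1.272
  sum: 5.364 + 1.272 → r_corr = 6.637 μm/a
Convert to mass loss: 6.637 μm/a × 7.14 g/cm³ = 47.39 g·m⁻²·a⁻¹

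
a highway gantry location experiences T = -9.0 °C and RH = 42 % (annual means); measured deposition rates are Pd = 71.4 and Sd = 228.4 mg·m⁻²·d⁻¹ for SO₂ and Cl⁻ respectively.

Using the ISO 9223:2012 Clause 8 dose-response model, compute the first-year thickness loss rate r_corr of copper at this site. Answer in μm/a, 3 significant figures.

r_corr = 0.147 μm/a

copper: T≤10 °C ⇒ hinge +0.126·(-9.0−10) = -2.3940
  Pd branch = 0.0053·Pd^0.26·e^(0.059·RH+f) = 0.01749 μm/a
  Cl⁻ term: 0.01025·228.4^0.27·exp(0.036·42+0.049·-9.0) = 0.1296
  sum: 0.01749 + 0.1296 → r_corr = 0.1471 μm/a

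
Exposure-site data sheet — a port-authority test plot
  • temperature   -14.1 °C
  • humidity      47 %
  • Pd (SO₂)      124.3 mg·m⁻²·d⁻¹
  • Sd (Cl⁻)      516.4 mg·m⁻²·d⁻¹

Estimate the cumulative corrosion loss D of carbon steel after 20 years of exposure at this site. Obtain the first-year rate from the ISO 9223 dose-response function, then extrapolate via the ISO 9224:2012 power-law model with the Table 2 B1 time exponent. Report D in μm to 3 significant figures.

D(20) = 70.2 μm

carbon steel: temperature factor f = +0.150·(-24.1) = -3.6150
  sulphur-dioxide contribution → 1.497 μm/a
  chloride contribution → 13.16 μm/a
  total first-year rate 14.66 μm/a
ISO 9224: D(t) = r_corr · t^b with b = 0.523 (carbon steel, B1)
  D(20) = 14.66 × 20^0.523 = 14.66 × 4.791 = 70.23 μm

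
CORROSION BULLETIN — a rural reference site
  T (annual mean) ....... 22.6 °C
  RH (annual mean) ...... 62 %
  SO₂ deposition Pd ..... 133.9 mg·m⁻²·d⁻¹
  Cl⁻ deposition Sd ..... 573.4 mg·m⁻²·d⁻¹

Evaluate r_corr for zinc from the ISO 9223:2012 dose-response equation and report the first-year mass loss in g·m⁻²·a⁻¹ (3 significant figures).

r_corr = 58.0 g·m⁻²·a⁻¹

zinc: f(T) = -0.071·(T−10) [T>10 °C] = -0.8946
  SO₂ term: 0.0129·133.9^0.44·exp(0.046·62-0.8946) = 0.7879
  Sd branch = 0.0175·Sd^0.57·e^(0.008·RH+0.085·T) = 7.329 μm/a
  sum: 0.7879 + 7.329 → r_corr = 8.117 μm/a
Convert to mass loss: 8.117 μm/a × 7.14 g/cm³ = 57.96 g·m⁻²·a⁻¹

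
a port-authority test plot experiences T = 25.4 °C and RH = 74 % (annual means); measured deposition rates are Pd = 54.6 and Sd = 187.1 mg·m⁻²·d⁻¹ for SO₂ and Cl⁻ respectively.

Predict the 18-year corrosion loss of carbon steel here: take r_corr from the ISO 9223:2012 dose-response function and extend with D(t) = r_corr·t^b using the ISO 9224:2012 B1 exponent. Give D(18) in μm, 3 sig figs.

D(18) = 499 μm

carbon steel: f(T) = -0.054·(T−10) [T>10 °C] = -0.8316
  sulphur-dioxide contribution → 27.1 μm/a
  chloride contribution → 83 μm/a
  ⇒ r_corr(carbon steel) = 110.1 μm/a
Long-term exponent b (ISO 9224 Table 2, B1) = 0.523
  D(18) = 110.1 × 18^0.523 = 110.1 × 4.534 = 499.2 μm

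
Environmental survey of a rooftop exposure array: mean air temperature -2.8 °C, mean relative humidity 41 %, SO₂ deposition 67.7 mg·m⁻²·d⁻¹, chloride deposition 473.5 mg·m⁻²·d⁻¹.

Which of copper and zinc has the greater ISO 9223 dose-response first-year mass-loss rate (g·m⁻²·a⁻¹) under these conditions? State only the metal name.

copper: T≤10 °C ⇒ hinge +0.126·(-2.8−10) = -1.6128
  Pd branch = 0.0053·Pd^0.26·e^(0.059·RH+f) = 0.03551 μm/a
  Cl⁻ term: 0.01025·473.5^0.27·exp(0.036·41+0.049·-2.8) = 0.2063
  r_corr = 0.03551 + 0.2063 = 0.2418 μm/a
  mass loss = 0.2418 μm/a × 8.96 g/cm³ = 2.167 g·m⁻²·a⁻¹
zinc: temperature factor f = +0.038·(-12.8) = -0.4864
  Pd branch = 0.0129·Pd^0.44·e^(0.046·RH+f) = 0.3341 μm/a
  Sd branch = 0.0175·Sd^0.57·e^(0.008·RH+0.085·T) = 0.6413 μm/a
  r_corr = 0.3341 + 0.6413 = 0.9754 μm/a
  mass loss = 0.9754 μm/a × 7.14 g/cm³ = 6.964 g·m⁻²·a⁻¹
Ordering by g·m⁻²·a⁻¹: zinc (6.96) > copper (2.17)

zinc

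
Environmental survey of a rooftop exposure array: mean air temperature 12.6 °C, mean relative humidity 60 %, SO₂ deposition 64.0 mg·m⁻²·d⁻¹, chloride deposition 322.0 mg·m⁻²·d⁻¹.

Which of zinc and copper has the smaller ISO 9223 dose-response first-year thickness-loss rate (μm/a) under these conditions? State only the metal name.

zinc: f(T) = -0.071·(T−10) [T>10 °C] = -0.1846
  Pd branch = 0.0129·Pd^0.44·e^(0.046·RH+f) = 1.056 μm/a
  Cl⁻ term: 0.0175·322.0^0.57·exp(0.008·60+0.085·12.6) = 2.219
  r_corr = 1.056 + 2.219 = 3.275 μm/a
copper: temperature factor f = -0.080·(2.6) = -0.2080
  SO₂ term: 0.0053·64.0^0.26·exp(0.059·60-0.2080) = 0.4375
  Sd branch = 0.01025·Sd^0.27·e^(0.036·RH+0.049·T) = 0.7835 μm/a
  r_corr = 0.4375 + 0.7835 = 1.221 μm/a
Ordering by μm/a: zinc (3.28) > copper (1.22)

copper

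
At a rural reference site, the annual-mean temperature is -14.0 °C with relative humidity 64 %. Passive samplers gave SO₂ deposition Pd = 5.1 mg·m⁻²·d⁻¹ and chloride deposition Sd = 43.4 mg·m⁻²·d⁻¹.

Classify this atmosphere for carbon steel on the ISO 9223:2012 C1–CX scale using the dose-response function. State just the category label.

carbon steel: temperature factor f = +0.150·(-24.0) = -3.6000
  Pd branch = 1.77·Pd^0.52·e^(0.02·RH+f) = 0.4058 μm/a
  Cl⁻ term: 0.102·43.4^0.62·exp(0.033·64+0.04·-14.0) = 4.987
  r_corr = 0.4058 + 4.987 = 5.393 μm/a
Category bounds: 1.3…25 μm/a bracket r_corr ⇒ C2

C2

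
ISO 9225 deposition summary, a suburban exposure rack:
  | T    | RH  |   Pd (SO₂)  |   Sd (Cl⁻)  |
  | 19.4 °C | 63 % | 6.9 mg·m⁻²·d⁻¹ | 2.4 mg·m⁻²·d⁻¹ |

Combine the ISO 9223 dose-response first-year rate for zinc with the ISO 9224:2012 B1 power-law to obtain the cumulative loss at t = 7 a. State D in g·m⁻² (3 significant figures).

D(7) = 18.4 g·m⁻²

zinc: temperature factor f = -0.071·(9.4) = -0.6674
  Pd branch = 0.0129·Pd^0.44·e^(0.046·RH+f) = 0.2808 μm/a
  Sd branch = 0.0175·Sd^0.57·e^(0.008·RH+0.085·T) = 0.2482 μm/a
  sum: 0.2808 + 0.2482 → r_corr = 0.529 μm/a
Power-law: D(7) = r_corr · 7^0.813
  D(7) = 0.529 × 7^0.813 = 0.529 × 4.865 = 2.574 μm
  Mass loss = 2.574 μm × 7.14 g/cm³ = 18.38 g·m⁻²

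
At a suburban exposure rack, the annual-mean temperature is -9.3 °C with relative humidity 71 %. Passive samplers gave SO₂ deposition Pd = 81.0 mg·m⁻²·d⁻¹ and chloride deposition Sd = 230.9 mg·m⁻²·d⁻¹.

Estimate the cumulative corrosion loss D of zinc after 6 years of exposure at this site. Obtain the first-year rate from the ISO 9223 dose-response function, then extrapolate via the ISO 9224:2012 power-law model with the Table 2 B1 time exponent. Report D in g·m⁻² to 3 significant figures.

D(6) = 43.9 g·m⁻²

zinc: temperature factor f = +0.038·(-19.3) = -0.7334
  SO₂ term: 0.0129·81.0^0.44·exp(0.046·71-0.7334) = 1.123
  Cl⁻ term: 0.0175·230.9^0.57·exp(0.008·71+0.085·-9.3) = 0.3116
  sum: 1.123 + 0.3116 → r_corr = 1.434 μm/a
Power-law: D(6) = r_corr · 6^0.813
  D(6) = 1.434 × 6^0.813 = 1.434 × 4.292 = 6.155 μm
  Mass loss = 6.155 μm × 7.14 g/cm³ = 43.95 g·m⁻²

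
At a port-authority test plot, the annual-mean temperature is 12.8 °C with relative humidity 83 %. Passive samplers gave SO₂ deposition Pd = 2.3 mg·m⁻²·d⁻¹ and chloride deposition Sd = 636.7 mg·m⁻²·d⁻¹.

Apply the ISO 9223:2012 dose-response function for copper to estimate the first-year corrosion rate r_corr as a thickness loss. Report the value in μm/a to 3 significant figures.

r_corr = 2.88 μm/a

copper: T>10 °C ⇒ hinge -0.080·(12.8−10) = -0.2240
  Pd branch = 0.0053·Pd^0.26·e^(0.059·RH+f) = 0.7043 μm/a
  Sd branch = 0.01025·Sd^0.27·e^(0.036·RH+0.049·T) = 2.177 μm/a
  r_corr = 0.7043 + 2.177 = 2.881 μm/a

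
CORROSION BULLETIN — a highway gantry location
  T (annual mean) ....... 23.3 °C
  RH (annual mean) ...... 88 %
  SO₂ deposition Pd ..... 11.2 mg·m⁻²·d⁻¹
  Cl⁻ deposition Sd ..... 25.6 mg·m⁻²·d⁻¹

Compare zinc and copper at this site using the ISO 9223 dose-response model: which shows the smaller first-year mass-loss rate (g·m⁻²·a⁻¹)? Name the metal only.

zinc: temperature factor f = -0.071·(13.3) = -0.9443
  SO₂ term: 0.0129·11.2^0.44·exp(0.046·88-0.9443) = 0.8321
  Cl⁻ term: 0.0175·25.6^0.57·exp(0.008·88+0.085·23.3) = 1.628
  sum: 0.8321 + 1.628 → r_corr = 2.46 μm/a
  mass loss = 2.46 μm/a × 7.14 g/cm³ = 17.56 g·m⁻²·a⁻¹
copper: temperature factor f = -0.080·(13.3) = -1.0640
  Pd branch = 0.0053·Pd^0.26·e^(0.059·RH+f) = 0.6164 μm/a
  Sd branch = 0.01025·Sd^0.27·e^(0.036·RH+0.049·T) = 1.831 μm/a
  r_corr = 0.6164 + 1.831 = 2.447 μm/a
  mass loss = 2.447 μm/a × 8.96 g/cm³ = 21.93 g·m⁻²·a⁻¹
Ordering by g·m⁻²·a⁻¹: copper (21.9) > zinc (17.6)

zinc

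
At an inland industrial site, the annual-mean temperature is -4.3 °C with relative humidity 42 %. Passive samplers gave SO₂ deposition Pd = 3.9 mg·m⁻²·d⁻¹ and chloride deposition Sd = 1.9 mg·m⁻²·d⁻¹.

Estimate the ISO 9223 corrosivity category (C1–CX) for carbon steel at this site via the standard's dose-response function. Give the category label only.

carbon steel: temperature factor f = +0.150·(-14.3) = -2.1450
  SO₂ term: 1.77·3.9^0.52·exp(0.02·42-2.1450) = 0.974
  Sd branch = 0.102·Sd^0.62·e^(0.033·RH+0.04·T) = 0.5113 μm/a
  r_corr = 0.974 + 0.5113 = 1.485 μm/a
ISO 9223 Table 2 (carbon steel): 1.3 < 1.49 ≤ 25 μm/a ⇒ C2

C2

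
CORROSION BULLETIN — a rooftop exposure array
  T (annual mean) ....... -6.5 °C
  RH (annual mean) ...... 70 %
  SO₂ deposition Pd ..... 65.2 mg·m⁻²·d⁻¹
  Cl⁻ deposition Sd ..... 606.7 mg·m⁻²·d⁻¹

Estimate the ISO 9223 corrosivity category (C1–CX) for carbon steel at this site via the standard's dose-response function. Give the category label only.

carbon steel: T≤10 °C ⇒ hinge +0.150·(-6.5−10) = -2.4750
  sulphur-dioxide contribution → 5.303 μm/a
  chloride contribution → 42.11 μm/a
  ⇒ r_corr(carbon steel) = 47.41 μm/a
ISO 9223 Table 2 (carbon steel): 25 < 47.4 ≤ 50 μm/a ⇒ C3

C3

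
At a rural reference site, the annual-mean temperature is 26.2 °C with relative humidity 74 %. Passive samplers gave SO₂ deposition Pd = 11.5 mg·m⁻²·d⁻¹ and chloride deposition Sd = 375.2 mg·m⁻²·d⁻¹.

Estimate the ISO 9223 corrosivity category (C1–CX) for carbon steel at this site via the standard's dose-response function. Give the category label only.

C5

carbon steel: f(T) = -0.054·(T−10) [T>10 °C] = -0.8748
  sulphur-dioxide contribution → 11.54 μm/a
  chloride contribution → 131.9 μm/a
  ⇒ r_corr(carbon steel) = 143.5 μm/a
143 μm/a falls in (80, 200] for carbon steel → category C5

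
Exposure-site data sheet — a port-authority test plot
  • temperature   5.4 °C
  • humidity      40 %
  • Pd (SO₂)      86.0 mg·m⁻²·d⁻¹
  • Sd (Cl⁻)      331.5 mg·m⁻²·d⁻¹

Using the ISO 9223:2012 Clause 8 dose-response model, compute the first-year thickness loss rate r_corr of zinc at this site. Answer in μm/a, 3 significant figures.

r_corr = 1.53 μm/a

zinc: temperature factor f = +0.038·(-4.6) = -0.1748
  sulphur-dioxide contribution → 0.4841 μm/a
  chloride contribution → 1.042 μm/a
  ⇒ r_corr(zinc) = 1.527 μm/a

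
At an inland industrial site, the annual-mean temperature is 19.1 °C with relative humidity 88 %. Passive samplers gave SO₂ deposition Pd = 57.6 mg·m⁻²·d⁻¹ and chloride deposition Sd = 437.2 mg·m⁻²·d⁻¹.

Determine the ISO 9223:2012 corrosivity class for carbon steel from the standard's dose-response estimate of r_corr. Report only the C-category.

CX

carbon steel: temperature factor f = -0.054·(9.1) = -0.4914
  Pd branch = 1.77·Pd^0.52·e^(0.02·RH+f) = 51.8 μm/a
  Cl⁻ term: 0.102·437.2^0.62·exp(0.033·88+0.04·19.1) = 173.3
  sum: 51.8 + 173.3 → r_corr = 225.1 μm/a
225 μm/a falls in (200, 700] for carbon steel → category CX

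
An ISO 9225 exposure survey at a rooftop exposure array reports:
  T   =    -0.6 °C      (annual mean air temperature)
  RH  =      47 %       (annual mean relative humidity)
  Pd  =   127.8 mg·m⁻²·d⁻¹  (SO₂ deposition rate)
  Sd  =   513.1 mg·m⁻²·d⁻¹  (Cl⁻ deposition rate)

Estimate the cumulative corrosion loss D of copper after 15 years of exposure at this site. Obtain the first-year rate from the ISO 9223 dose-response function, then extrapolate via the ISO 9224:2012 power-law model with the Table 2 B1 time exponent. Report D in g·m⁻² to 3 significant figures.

copper: temperature factor f = +0.126·(-10.6) = -1.3356
  Pd branch = 0.0053·Pd^0.26·e^(0.059·RH+f) = 0.07875 μm/a
  Sd branch = 0.01025·Sd^0.27·e^(0.036·RH+0.049·T) = 0.2914 μm/a
  sum: 0.07875 + 0.2914 → r_corr = 0.3702 μm/a
Long-term exponent b (ISO 9224 Table 2, B1) = 0.667
  D(15) = 0.3702 × 15^0.667 = 0.3702 × 6.088 = 2.254 μm
  Mass loss = 2.254 μm × 8.96 g/cm³ = 20.19 g·m⁻²

D(15) = 20.2 g·m⁻²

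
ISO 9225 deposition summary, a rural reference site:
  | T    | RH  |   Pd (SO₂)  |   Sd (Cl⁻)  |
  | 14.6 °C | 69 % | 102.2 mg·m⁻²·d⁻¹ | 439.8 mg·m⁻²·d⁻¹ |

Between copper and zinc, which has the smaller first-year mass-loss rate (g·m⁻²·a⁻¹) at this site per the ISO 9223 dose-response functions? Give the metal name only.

copper: T>10 °C ⇒ hinge -0.080·(14.6−10) = -0.3680
  sulphur-dioxide contribution → 0.716 μm/a
  chloride contribution → 1.3 μm/a
  ⇒ r_corr(copper) = 2.016 μm/a
  mass loss = 2.016 μm/a × 8.96 g/cm³ = 18.06 g·m⁻²·a⁻¹
zinc: T>10 °C ⇒ hinge -0.071·(14.6−10) = -0.3266
  sulphur-dioxide contribution → 1.704 μm/a
  chloride contribution → 3.376 μm/a
  ⇒ r_corr(zinc) = 5.079 μm/a
  mass loss = 5.079 μm/a × 7.14 g/cm³ = 36.27 g·m⁻²·a⁻¹
Ordering by g·m⁻²·a⁻¹: zinc (36.3) > copper (18.1)

copper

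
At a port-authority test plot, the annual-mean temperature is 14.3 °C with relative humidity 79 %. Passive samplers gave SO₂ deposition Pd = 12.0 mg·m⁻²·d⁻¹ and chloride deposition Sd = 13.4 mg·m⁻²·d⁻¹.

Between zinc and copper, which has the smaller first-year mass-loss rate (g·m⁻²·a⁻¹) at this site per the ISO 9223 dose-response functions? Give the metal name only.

zinc: temperature factor f = -0.071·(4.3) = -0.3053
  Pd branch = 0.0129·Pd^0.44·e^(0.046·RH+f) = 1.074 μm/a
  Sd branch = 0.0175·Sd^0.57·e^(0.008·RH+0.085·T) = 0.4874 μm/a
  r_corr = 1.074 + 0.4874 = 1.562 μm/a
  mass loss = 1.562 μm/a × 7.14 g/cm³ = 11.15 g·m⁻²·a⁻¹
copper: f(T) = -0.080·(T−10) [T>10 °C] = -0.3440
  SO₂ term: 0.0053·12.0^0.26·exp(0.059·79-0.3440) = 0.7581
  Cl⁻ term: 0.01025·13.4^0.27·exp(0.036·79+0.049·14.3) = 0.7153
  sum: 0.7581 + 0.7153 → r_corr = 1.473 μm/a
  mass loss = 1.473 μm/a × 8.96 g/cm³ = 13.2 g·m⁻²·a⁻¹
Ordering by g·m⁻²·a⁻¹: copper (13.2) > zinc (11.1)

zinc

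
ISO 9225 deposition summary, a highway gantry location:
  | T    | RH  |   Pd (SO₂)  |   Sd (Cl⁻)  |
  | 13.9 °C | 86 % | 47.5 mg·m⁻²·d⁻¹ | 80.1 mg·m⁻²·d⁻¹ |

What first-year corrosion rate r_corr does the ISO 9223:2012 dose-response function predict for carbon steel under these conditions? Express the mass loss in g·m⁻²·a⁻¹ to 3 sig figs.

r_corr = 829 g·m⁻²·a⁻¹

carbon steel: f(T) = -0.054·(T−10) [T>10 °C] = -0.2106
  Pd branch = 1.77·Pd^0.52·e^(0.02·RH+f) = 59.62 μm/a
  Sd branch = 0.102·Sd^0.62·e^(0.033·RH+0.04·T) = 46.01 μm/a
  r_corr = 59.62 + 46.01 = 105.6 μm/a
Convert to mass loss: 105.6 μm/a × 7.85 g/cm³ = 829.2 g·m⁻²·a⁻¹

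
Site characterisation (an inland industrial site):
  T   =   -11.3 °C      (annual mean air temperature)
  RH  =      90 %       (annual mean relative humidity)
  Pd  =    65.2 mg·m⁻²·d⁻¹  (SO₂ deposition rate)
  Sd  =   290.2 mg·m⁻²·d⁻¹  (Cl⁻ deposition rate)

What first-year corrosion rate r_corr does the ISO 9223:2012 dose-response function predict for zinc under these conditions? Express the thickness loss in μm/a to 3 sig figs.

r_corr = 2.61 μm/a

zinc: temperature factor f = +0.038·(-21.3) = -0.8094
  sulphur-dioxide contribution → 2.266 μm/a
  chloride contribution → 0.3486 μm/a
  total first-year rate 2.615 μm/a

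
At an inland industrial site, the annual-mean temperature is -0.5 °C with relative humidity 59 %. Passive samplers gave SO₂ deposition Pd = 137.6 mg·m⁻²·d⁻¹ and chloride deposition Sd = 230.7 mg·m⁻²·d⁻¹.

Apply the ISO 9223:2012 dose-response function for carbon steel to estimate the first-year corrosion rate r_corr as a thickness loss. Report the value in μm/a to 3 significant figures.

r_corr = 35.9 μm/a

carbon steel: temperature factor f = +0.150·(-10.5) = -1.5750
  sulphur-dioxide contribution → 15.44 μm/a
  chloride contribution → 20.44 μm/a
  total first-year rate 35.88 μm/a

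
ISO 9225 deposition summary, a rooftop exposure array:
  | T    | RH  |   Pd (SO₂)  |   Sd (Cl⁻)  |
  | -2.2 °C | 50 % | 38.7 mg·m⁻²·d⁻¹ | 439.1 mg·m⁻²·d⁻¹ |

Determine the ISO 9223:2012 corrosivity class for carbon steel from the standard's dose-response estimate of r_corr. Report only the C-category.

carbon steel: temperature factor f = +0.150·(-12.2) = -1.8300
  Pd branch = 1.77·Pd^0.52·e^(0.02·RH+f) = 5.166 μm/a
  Cl⁻ term: 0.102·439.1^0.62·exp(0.033·50+0.04·-2.2) = 21.15
  sum: 5.166 + 21.15 → r_corr = 26.32 μm/a
Category bounds: 25…50 μm/a bracket r_corr ⇒ C3

C3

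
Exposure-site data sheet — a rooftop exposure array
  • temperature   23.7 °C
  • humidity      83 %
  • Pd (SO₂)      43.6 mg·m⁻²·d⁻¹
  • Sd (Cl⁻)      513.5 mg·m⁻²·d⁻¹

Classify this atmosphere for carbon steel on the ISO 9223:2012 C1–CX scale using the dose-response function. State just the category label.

CX

carbon steel: f(T) = -0.054·(T−10) [T>10 °C] = -0.7398
  SO₂ term: 1.77·43.6^0.52·exp(0.02·83-0.7398) = 31.63
  Sd branch = 0.102·Sd^0.62·e^(0.033·RH+0.04·T) = 195.2 μm/a
  sum: 31.63 + 195.2 → r_corr = 226.8 μm/a
Category bounds: 200…700 μm/a bracket r_corr ⇒ CX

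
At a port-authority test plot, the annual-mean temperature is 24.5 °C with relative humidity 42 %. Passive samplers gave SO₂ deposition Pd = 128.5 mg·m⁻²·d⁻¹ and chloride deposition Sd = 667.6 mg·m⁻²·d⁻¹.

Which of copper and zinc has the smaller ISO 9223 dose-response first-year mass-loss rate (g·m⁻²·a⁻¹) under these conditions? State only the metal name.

copper

copper: f(T) = -0.080·(T−10) [T>10 °C] = -1.1600
  sulphur-dioxide contribution → 0.06998 μm/a
  chloride contribution → 0.8941 μm/a
  total first-year rate 0.964 μm/a
  mass loss = 0.964 μm/a × 8.96 g/cm³ = 8.638 g·m⁻²·a⁻¹
zinc: T>10 °C ⇒ hinge -0.071·(24.5−10) = -1.0295
  sulphur-dioxide contribution → 0.2694 μm/a
  chloride contribution → 8.005 μm/a
  ⇒ r_corr(zinc) = 8.274 μm/a
  mass loss = 8.274 μm/a × 7.14 g/cm³ = 59.08 g·m⁻²·a⁻¹
Ordering by g·m⁻²·a⁻¹: zinc (59.1) > copper (8.64)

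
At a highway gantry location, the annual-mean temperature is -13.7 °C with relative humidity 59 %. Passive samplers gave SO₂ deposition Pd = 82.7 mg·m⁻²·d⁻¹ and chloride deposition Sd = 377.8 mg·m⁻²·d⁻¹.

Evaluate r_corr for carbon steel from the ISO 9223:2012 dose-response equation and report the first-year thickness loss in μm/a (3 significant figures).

r_corr = 18.0 μm/a

carbon steel: f(T) = +0.150·(T−10) [T≤10 °C] = -3.5550
  Pd branch = 1.77·Pd^0.52·e^(0.02·RH+f) = 1.635 μm/a
  Sd branch = 0.102·Sd^0.62·e^(0.033·RH+0.04·T) = 16.37 μm/a
  sum: 1.635 + 16.37 → r_corr = 18.01 μm/a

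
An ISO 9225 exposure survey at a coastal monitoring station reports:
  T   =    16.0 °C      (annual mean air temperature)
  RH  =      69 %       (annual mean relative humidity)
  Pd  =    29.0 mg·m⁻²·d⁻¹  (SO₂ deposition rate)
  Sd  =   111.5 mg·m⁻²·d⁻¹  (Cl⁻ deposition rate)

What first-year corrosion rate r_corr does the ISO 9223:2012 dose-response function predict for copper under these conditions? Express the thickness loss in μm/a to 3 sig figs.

r_corr = 1.42 μm/a

copper: temperature factor f = -0.080·(6.0) = -0.4800
  Pd branch = 0.0053·Pd^0.26·e^(0.059·RH+f) = 0.4614 μm/a
  Sd branch = 0.01025·Sd^0.27·e^(0.036·RH+0.049·T) = 0.9611 μm/a
  sum: 0.4614 + 0.9611 → r_corr = 1.422 μm/a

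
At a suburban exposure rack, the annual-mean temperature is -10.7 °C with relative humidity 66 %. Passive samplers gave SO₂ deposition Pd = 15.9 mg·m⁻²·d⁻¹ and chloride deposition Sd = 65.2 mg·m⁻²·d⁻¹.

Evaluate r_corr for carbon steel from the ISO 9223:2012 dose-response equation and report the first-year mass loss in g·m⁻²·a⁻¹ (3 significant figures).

carbon steel: temperature factor f = +0.150·(-20.7) = -3.1050
  SO₂ term: 1.77·15.9^0.52·exp(0.02·66-3.1050) = 1.252
  Sd branch = 0.102·Sd^0.62·e^(0.033·RH+0.04·T) = 7.824 μm/a
  r_corr = 1.252 + 7.824 = 9.076 μm/a
Convert to mass loss: 9.076 μm/a × 7.85 g/cm³ = 71.25 g·m⁻²·a⁻¹

r_corr = 71.2 g·m⁻²·a⁻¹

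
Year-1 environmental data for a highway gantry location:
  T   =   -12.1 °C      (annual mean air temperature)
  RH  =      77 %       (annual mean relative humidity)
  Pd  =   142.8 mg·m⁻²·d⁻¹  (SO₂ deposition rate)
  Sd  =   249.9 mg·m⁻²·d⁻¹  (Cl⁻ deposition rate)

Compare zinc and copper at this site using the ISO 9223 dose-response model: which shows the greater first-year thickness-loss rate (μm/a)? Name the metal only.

zinc: temperature factor f = +0.038·(-22.1) = -0.8398
  Pd branch = 0.0129·Pd^0.44·e^(0.046·RH+f) = 1.707 μm/a
  Sd branch = 0.0175·Sd^0.57·e^(0.008·RH+0.085·T) = 0.2695 μm/a
  r_corr = 1.707 + 0.2695 = 1.976 μm/a
copper: f(T) = +0.126·(T−10) [T≤10 °C] = -2.7846
  SO₂ term: 0.0053·142.8^0.26·exp(0.059·77-2.7846) = 0.1117
  Sd branch = 0.01025·Sd^0.27·e^(0.036·RH+0.049·T) = 0.4022 μm/a
  sum: 0.1117 + 0.4022 → r_corr = 0.514 μm/a
Ordering by μm/a: zinc (1.98) > copper (0.514)

zinc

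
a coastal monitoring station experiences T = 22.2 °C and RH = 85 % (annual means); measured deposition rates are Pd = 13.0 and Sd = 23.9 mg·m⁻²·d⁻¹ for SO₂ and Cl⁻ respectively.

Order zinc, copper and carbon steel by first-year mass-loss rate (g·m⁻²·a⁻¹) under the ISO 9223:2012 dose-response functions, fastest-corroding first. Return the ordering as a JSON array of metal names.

["carbon steel", "copper", "zinc"]

zinc: T>10 °C ⇒ hinge -0.071·(22.2−10) = -0.8662
  sulphur-dioxide contribution → 0.8368 μm/a
  chloride contribution → 1.392 μm/a
  ⇒ r_corr(zinc) = 2.229 μm/a
  mass loss = 2.229 μm/a × 7.14 g/cm³ = 15.91 g·m⁻²·a⁻¹
copper: temperature factor f = -0.080·(12.2) = -0.9760
  sulphur-dioxide contribution → 0.5862 μm/a
  chloride contribution → 1.528 μm/a
  ⇒ r_corr(copper) = 2.115 μm/a
  mass loss = 2.115 μm/a × 8.96 g/cm³ = 18.95 g·m⁻²·a⁻¹
carbon steel: f(T) = -0.054·(T−10) [T>10 °C] = -0.6588
  sulphur-dioxide contribution → 19.03 μm/a
  chloride contribution → 29.31 μm/a
  ⇒ r_corr(carbon steel) = 48.34 μm/a
  mass loss = 48.34 μm/a × 7.85 g/cm³ = 379.5 g·m⁻²·a⁻¹
Ordering by g·m⁻²·a⁻¹: carbon steel (379) > copper (18.9) > zinc (15.9)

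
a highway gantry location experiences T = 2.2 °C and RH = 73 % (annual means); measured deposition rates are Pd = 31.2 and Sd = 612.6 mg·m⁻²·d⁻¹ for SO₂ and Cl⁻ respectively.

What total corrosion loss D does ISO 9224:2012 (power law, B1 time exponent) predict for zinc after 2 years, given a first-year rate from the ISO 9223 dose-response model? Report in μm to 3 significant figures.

D(2) = 4.78 μm

zinc: f(T) = +0.038·(T−10) [T≤10 °C] = -0.2964
  Pd branch = 0.0129·Pd^0.44·e^(0.046·RH+f) = 1.252 μm/a
  Cl⁻ term: 0.0175·612.6^0.57·exp(0.008·73+0.085·2.2) = 1.467
  sum: 1.252 + 1.467 → r_corr = 2.72 μm/a
Long-term exponent b (ISO 9224 Table 2, B1) = 0.813
  D(2) = 2.72 × 2^0.813 = 2.72 × 1.757 = 4.778 μm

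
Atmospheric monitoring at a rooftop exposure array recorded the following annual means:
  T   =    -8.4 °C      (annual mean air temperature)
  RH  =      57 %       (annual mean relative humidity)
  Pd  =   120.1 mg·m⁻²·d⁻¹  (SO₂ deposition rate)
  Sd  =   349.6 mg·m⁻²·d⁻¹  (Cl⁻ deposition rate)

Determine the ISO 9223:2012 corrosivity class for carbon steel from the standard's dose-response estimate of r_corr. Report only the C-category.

carbon steel: T≤10 °C ⇒ hinge +0.150·(-8.4−10) = -2.7600
  sulphur-dioxide contribution → 4.225 μm/a
  chloride contribution → 18.06 μm/a
  total first-year rate 22.28 μm/a
ISO 9223 Table 2 (carbon steel): 1.3 < 22.3 ≤ 25 μm/a ⇒ C2

C2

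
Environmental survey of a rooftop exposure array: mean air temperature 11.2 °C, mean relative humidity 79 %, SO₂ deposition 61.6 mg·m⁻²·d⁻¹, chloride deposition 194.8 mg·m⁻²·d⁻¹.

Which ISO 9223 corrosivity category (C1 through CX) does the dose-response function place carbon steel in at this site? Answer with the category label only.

C5

carbon steel: f(T) = -0.054·(T−10) [T>10 °C] = -0.0648
  SO₂ term: 1.77·61.6^0.52·exp(0.02·79-0.0648) = 68.64
  Cl⁻ term: 0.102·194.8^0.62·exp(0.033·79+0.04·11.2) = 56.87
  r_corr = 68.64 + 56.87 = 125.5 μm/a
Category bounds: 80…200 μm/a bracket r_corr ⇒ C5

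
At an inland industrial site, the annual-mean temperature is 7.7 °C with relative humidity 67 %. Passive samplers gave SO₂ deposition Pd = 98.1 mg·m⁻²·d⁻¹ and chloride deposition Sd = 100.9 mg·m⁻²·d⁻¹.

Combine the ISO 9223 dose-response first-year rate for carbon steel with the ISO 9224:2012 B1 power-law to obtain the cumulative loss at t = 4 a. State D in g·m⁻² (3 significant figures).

D(4) = 1.20e+03 g·m⁻²

carbon steel: temperature factor f = +0.150·(-2.3) = -0.3450
  SO₂ term: 1.77·98.1^0.52·exp(0.02·67-0.3450) = 51.97
  Sd branch = 0.102·Sd^0.62·e^(0.033·RH+0.04·T) = 22.13 μm/a
  sum: 51.97 + 22.13 → r_corr = 74.1 μm/a
Power-law: D(4) = r_corr · 4^0.523
  D(4) = 74.1 × 4^0.523 = 74.1 × 2.065 = 153 μm
  Mass loss = 153 μm × 7.85 g/cm³ = 1201 g·m⁻²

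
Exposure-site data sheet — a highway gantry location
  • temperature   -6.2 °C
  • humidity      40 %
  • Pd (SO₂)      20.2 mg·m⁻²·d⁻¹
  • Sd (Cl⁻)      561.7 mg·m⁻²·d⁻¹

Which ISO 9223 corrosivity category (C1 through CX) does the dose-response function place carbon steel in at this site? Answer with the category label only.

C2

carbon steel: temperature factor f = +0.150·(-16.2) = -2.4300
  Pd branch = 1.77·Pd^0.52·e^(0.02·RH+f) = 1.655 μm/a
  Sd branch = 0.102·Sd^0.62·e^(0.033·RH+0.04·T) = 15.1 μm/a
  r_corr = 1.655 + 15.1 = 16.75 μm/a
ISO 9223 Table 2 (carbon steel): 1.3 < 16.8 ≤ 25 μm/a ⇒ C2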